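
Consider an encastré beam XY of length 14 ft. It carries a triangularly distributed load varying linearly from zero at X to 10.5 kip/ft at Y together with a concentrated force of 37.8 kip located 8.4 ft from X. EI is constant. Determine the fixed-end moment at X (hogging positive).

Take the two fixed-end moments M_X, M_Y as redundants; the released structure is the simple span XY.
On the primary (simply-supported) span, the end slopes from the loading are:
  at X: triangular load, peak 10.5: 7w₀L³/(360EI) = 560.2/EI
  at Y: triangular load, peak 10.5: w₀L³/(45EI) = 640.3/EI
  at X: point load 37.8 at a = 8.4: Pab(L + b)/(6LEI) = 414.9/EI
  at Y: point load 37.8 at a = 8.4: Pab(L + a)/(6LEI) = 474.2/EI
  θ_X0 = 975.1/EI,  θ_Y0 = 1114/EI
Flexibility coefficients: a unit moment at one end gives L/(3EI) there and L/(6EI) at the far end, so f₁₁ = f₂₂ = 4.667/EI and f₁₂ = f₂₁ = 2.333/EI.
Compatibility — zero rotation at each built-in end:
  4.667 M_X + 2.333 M_Y = 975.1
  2.333 M_X + 4.667 M_Y = 1114
Solving the pair gives M_X = 119.4 kip·ft and M_Y = 179.1 kip·ft (hogging).

M_X = 119.4 kip·ft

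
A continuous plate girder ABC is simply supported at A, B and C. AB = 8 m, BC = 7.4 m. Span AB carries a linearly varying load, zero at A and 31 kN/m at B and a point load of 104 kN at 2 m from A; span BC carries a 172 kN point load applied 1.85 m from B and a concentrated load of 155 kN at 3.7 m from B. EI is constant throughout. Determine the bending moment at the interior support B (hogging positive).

M_B = 323 kN·m

Release continuity at B by inserting a hinge; the redundant is the internal moment M_B. The primary structure is two simply-supported spans AB and BC.
End slopes at the hinge B, treating each span as simply supported:
  span AB: triangular load, peak 31: w₀L³/(45EI) = 352.7/EI
  span AB: point load 104 at a = 2: Pab(L + a)/(6LEI) = 260/EI
  span BC: point load 172 at a = 1.85: Pab(L + b)/(6LEI) = 515.1/EI
  span BC: point load 155 at a = 3.7: Pab(L + b)/(6LEI) = 530.5/EI
  relative rotation θ_0 = (612.7 + 1046)/EI = 1658/EI
A unit hogging moment at B produces rotation L₁/(3EI) + L₂/(3EI) = 5.133/EI.
Compatibility: M_B·(L₁+L₂)/(3EI) = θ_0, giving M_B = 323 kN·m (hogging).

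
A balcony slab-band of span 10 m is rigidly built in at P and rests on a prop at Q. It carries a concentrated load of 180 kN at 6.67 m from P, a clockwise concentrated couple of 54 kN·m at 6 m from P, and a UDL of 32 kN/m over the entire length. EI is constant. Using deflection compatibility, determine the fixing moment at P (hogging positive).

Remove the prop at Q; the released (primary) structure is a cantilever built in at P.
Deflection at Q on the released cantilever, summing each load's contribution:
  point load 180 at a = 6.67: Pa²(3L − a)/(6EI) = 31138/EI
  clockwise couple 54 at a = 6: M₀a(2L − a)/(2EI) = 2268/EI
  UDL 32: wL⁴/(8EI) = 40000/EI
  δ_0 = 73406/EI
Tip deflection under a unit load at Q: L³/(3EI) = 333.3/EI.
Compatibility at Q: δ_0 − R_Q·δ_{QQ} = 0, so R_Q = 73406/333.3 = 220.2 kN.
Moment equilibrium about P: M_P = Σ(load moments about P) − R_Q·L = 2855 − 220.2×10 = 652.4 kN·m.

M_P = 652.4 kN·m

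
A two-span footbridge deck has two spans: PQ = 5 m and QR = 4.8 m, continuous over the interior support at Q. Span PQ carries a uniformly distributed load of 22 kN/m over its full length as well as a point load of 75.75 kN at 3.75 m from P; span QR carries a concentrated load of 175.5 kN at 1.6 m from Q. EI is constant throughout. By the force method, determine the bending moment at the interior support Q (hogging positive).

Take M_Q as the redundant. Released structure: two simple spans PQ and QR with a hinge at Q.
Discontinuity in slope at Q on the released structure — sum the simple-span end rotations:
  span PQ: UDL 22: wL³/(24EI) = 114.6/EI
  span PQ: point load 75.75 at a = 3.75: Pab(L + a)/(6LEI) = 103.6/EI
  span QR: point load 175.5 at a = 1.6: Pab(L + b)/(6LEI) = 249.6/EI
  relative rotation θ_0 = (218.1 + 249.6)/EI = 467.7/EI
A unit hogging moment at Q produces rotation L₁/(3EI) + L₂/(3EI) = 3.267/EI.
Slope continuity at Q: θ_0 = M_Q·3.267/EI, so M_Q = 467.7/3.267 = 143.2 kN·m (hogging).

M_Q = 143.2 kN·m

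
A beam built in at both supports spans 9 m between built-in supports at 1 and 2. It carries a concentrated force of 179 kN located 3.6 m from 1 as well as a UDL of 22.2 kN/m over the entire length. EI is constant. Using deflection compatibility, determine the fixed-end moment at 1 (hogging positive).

Take the two fixed-end moments M_1, M_2 as redundants; the released structure is the simple span 12.
End rotations of the released simple span under the applied load (×1/EI):
  at 1: point load 179 at a = 3.6: Pab(L + b)/(6LEI) = 927.9/EI
  at 2: point load 179 at a = 3.6: Pab(L + a)/(6LEI) = 811.9/EI
  at 1: UDL 22.2: wL³/(24EI) = 674.3/EI
  at 2: UDL 22.2: wL³/(24EI) = 674.3/EI
  θ_10 = 1602/EI,  θ_20 = 1486/EI
Flexibility coefficients: a unit moment at one end gives L/(3EI) there and L/(6EI) at the far end, so f₁₁ = f₂₂ = 3/EI and f₁₂ = f₂₁ = 1.5/EI.
Compatibility — zero rotation at each built-in end:
  3 M_1 + 1.5 M_2 = 1602
  1.5 M_1 + 3 M_2 = 1486
Solving the pair gives M_1 = 381.8 kN·m and M_2 = 304.5 kN·m (hogging).

M_1 = 381.8 kN·m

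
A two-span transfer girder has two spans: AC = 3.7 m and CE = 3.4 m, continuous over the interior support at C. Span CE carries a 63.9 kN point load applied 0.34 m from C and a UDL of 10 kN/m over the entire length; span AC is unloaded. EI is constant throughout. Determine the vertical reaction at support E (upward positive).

Insert a hinge at C; M_C is the redundant, and each span becomes simply supported.
End slopes at the hinge C, treating each span as simply supported:
  span CE: point load 63.9 at a = 0.34: Pab(L + b)/(6LEI) = 21.05/EI
  span CE: UDL 10: wL³/(24EI) = 16.38/EI
  relative rotation θ_0 = (0 + 37.43)/EI = 37.43/EI
A unit hogging moment at C produces rotation L₁/(3EI) + L₂/(3EI) = 2.367/EI.
Compatibility: M_C·(L₁+L₂)/(3EI) = θ_0, giving M_C = 15.82 kN·m (hogging).
Span CE, ΣM about E: R_C^{CE}·3.4 = 253.3 + 15.82, so R_C^{CE} = 79.16 kN and R_E = 97.9 − 79.16 = 18.74 kN.

R_E = 18.74 kN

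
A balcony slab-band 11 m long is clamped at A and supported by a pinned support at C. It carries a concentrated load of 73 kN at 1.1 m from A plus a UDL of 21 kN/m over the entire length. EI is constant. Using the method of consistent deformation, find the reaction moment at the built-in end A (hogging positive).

Take the reaction at C as the redundant and release it; the primary structure is a cantilever fixed at A.
Primary-structure tip deflection at C by superposition:
  point load 73 at a = 1.1: Pa²(3L − a)/(6EI) = 469.6/EI
  UDL 21: wL⁴/(8EI) = 38433/EI
  δ_0 = 38902/EI
Tip deflection under a unit load at C: L³/(3EI) = 443.7/EI.
The prop prevents deflection at C: R_C = δ_0/δ_{CC} = 38902/443.7 = 87.68 kN.
Moment equilibrium about A: M_A = Σ(load moments about A) − R_C·L = 1351 − 87.68×11 = 386.3 kN·m.

M_A = 386.3 kN·m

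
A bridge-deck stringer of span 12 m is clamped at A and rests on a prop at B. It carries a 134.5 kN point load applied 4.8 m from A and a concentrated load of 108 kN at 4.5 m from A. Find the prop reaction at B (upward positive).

R_B = 47.91 kN

Take the reaction at B as the redundant and release it; the primary structure is a cantilever fixed at A.
Primary-structure tip deflection at B by superposition:
  point load 134.5 at a = 4.8: Pa²(3L − a)/(6EI) = 16114/EI
  point load 108 at a = 4.5: Pa²(3L − a)/(6EI) = 11482/EI
  δ_0 = 27596/EI
Flexibility coefficient — unit upward force at B: δ_{BB} = L³/(3EI) = 576/EI.
Compatibility at B: δ_0 − R_B·δ_{BB} = 0, so R_B = 27596/576 = 47.91 kN.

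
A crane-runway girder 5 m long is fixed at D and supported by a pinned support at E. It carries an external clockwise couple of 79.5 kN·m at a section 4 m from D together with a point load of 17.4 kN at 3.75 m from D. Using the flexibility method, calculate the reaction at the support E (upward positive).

Take the reaction at E as the redundant and release it; the primary structure is a cantilever fixed at D.
Downward deflection at the released point E due to the loads:
  clockwise couple 79.5 at a = 4: M₀a(2L − a)/(2EI) = 954/EI
  point load 17.4 at a = 3.75: Pa²(3L − a)/(6EI) = 458.8/EI
  δ_0 = 1413/EI
Flexibility coefficient — unit upward force at E: δ_{EE} = L³/(3EI) = 41.67/EI.
The prop prevents deflection at E: R_E = δ_0/δ_{EE} = 1413/41.67 = 33.91 kN.

R_E = 33.91 kN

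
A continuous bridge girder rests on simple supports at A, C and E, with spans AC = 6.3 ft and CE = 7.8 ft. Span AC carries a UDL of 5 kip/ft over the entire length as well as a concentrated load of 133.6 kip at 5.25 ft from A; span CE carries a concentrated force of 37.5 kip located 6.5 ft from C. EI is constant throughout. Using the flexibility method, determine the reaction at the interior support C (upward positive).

R_C = 154 kip

Insert a hinge at C; M_C is the redundant, and each span becomes simply supported.
Rotations at C on the released spans (each span's end-slope, ×1/EI):
  span AC: UDL 5: wL³/(24EI) = 52.09/EI
  span AC: point load 133.6 at a = 5.25: Pab(L + a)/(6LEI) = 225/EI
  span CE: point load 37.5 at a = 6.5: Pab(L + b)/(6LEI) = 61.61/EI
  relative rotation θ_0 = (277.1 + 61.61)/EI = 338.7/EI
A unit hogging moment at C produces rotation L₁/(3EI) + L₂/(3EI) = 4.7/EI.
Slope continuity at C: θ_0 = M_C·4.7/EI, so M_C = 338.7/4.7 = 72.07 kip·ft (hogging).
Span AC, ΣM about A with M_C applied at C: R_C^{AC}·6.3 = 800.6 + 72.07, so R_C^{AC} = 138.5 kip and R_A = 165.1 − 138.5 = 26.58 kip.
Span CE, ΣM about E: R_C^{CE}·7.8 = 48.75 + 72.07, so R_C^{CE} = 15.49 kip and R_E = 37.5 − 15.49 = 22.01 kip.
R_C = 138.5 + 15.49 = 154 kip.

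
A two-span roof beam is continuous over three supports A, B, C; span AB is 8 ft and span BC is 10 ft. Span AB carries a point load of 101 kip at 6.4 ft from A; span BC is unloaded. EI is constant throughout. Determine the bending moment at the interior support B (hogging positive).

Take M_B as the redundant. Released structure: two simple spans AB and BC with a hinge at B.
Discontinuity in slope at B on the released structure — sum the simple-span end rotations:
  span AB: point load 101 at a = 6.4: Pab(L + a)/(6LEI) = 310.3/EI
  relative rotation θ_0 = (310.3 + 0)/EI = 310.3/EI
A unit hogging moment at B produces rotation L₁/(3EI) + L₂/(3EI) = 6/EI.
Compatibility: M_B·(L₁+L₂)/(3EI) = θ_0, giving M_B = 51.71 kip·ft (hogging).

M_B = 51.71 kip·ft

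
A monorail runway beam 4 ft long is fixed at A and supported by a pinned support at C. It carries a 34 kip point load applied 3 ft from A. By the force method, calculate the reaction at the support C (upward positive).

Choose R_C as the redundant. The primary structure is the cantilever fixed at A.
Downward deflection at the released point C due to the loads:
  point load 34 at a = 3: Pa²(3L − a)/(6EI) = 459/EI
Tip deflection under a unit load at C: L³/(3EI) = 21.33/EI.
The prop prevents deflection at C: R_C = δ_0/δ_{CC} = 459/21.33 = 21.52 kip.

R_C = 21.52 kip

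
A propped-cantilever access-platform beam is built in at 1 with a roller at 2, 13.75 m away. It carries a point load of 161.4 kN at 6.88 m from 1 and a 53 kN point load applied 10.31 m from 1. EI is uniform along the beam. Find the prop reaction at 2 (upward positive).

R_2 = 84.03 kN

Release the roller at 2. Primary structure: cantilever fixed at 1.
Free-end deflection of the primary structure under the applied loading (downward +):
  point load 161.4 at a = 6.88: Pa²(3L − a)/(6EI) = 43763/EI
  point load 53 at a = 10.31: Pa²(3L − a)/(6EI) = 29051/EI
  δ_0 = 72814/EI
Flexibility coefficient — unit upward force at 2: δ_{22} = L³/(3EI) = 866.5/EI.
Compatibility at 2: δ_0 − R_2·δ_{22} = 0, so R_2 = 72814/866.5 = 84.03 kN.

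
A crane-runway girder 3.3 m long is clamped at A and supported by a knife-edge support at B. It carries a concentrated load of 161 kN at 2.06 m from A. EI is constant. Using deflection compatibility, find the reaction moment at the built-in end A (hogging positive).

M_A = 85.73 kN·m

Take the reaction at B as the redundant and release it; the primary structure is a cantilever fixed at A.
Deflection at B on the released cantilever, summing each load's contribution:
  point load 161 at a = 2.06: Pa²(3L − a)/(6EI) = 892.7/EI
Tip deflection under a unit load at B: L³/(3EI) = 11.98/EI.
The prop prevents deflection at B: R_B = δ_0/δ_{BB} = 892.7/11.98 = 74.53 kN.
Moment equilibrium about A: M_A = Σ(load moments about A) − R_B·L = 331.7 − 74.53×3.3 = 85.73 kN·m.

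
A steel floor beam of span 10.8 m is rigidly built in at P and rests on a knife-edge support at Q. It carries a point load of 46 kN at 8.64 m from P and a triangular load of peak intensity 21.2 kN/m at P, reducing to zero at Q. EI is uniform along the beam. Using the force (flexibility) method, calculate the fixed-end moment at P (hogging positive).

Choose R_Q as the redundant. The primary structure is the cantilever fixed at P.
Deflection at Q on the released cantilever, summing each load's contribution:
  point load 46 at a = 8.64: Pa²(3L − a)/(6EI) = 13598/EI
  triangular load, peak 21.2 at the fixed end: w₀L⁴/(30EI) = 9614/EI
  δ_0 = 23212/EI
Flexibility coefficient — unit upward force at Q: δ_{QQ} = L³/(3EI) = 419.9/EI.
Compatibility at Q: δ_0 − R_Q·δ_{QQ} = 0, so R_Q = 23212/419.9 = 55.28 kN.
Moment equilibrium about P: M_P = Σ(load moments about P) − R_Q·L = 809.6 − 55.28×10.8 = 212.5 kN·m.

M_P = 212.5 kN·m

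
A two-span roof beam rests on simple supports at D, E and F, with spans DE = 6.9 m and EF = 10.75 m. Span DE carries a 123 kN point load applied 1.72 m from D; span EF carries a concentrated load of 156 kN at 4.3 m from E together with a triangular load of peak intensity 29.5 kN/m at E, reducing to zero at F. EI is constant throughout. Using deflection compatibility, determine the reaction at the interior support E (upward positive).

R_E = 318.8 kN

Insert a hinge at E; M_E is the redundant, and each span becomes simply supported.
Rotations at E on the released spans (each span's end-slope, ×1/EI):
  span DE: point load 123 at a = 1.72: Pab(L + a)/(6LEI) = 228.2/EI
  span EF: point load 156 at a = 4.3: Pab(L + b)/(6LEI) = 1154/EI
  span EF: triangular load, peak 29.5: w₀L³/(45EI) = 814.4/EI
  relative rotation θ_0 = (228.2 + 1968)/EI = 2196/EI
A unit hogging moment at E produces rotation L₁/(3EI) + L₂/(3EI) = 5.883/EI.
Slope continuity at E: θ_0 = M_E·5.883/EI, so M_E = 2196/5.883 = 373.3 kN·m (hogging).
Span DE, ΣM about D with M_E applied at E: R_E^{DE}·6.9 = 211.6 + 373.3, so R_E^{DE} = 84.76 kN and R_D = 123 − 84.76 = 38.24 kN.
Span EF, ΣM about F: R_E^{EF}·10.75 = 2143 + 373.3, so R_E^{EF} = 234 kN and R_F = 314.6 − 234 = 80.53 kN.
R_E = 84.76 + 234 = 318.8 kN.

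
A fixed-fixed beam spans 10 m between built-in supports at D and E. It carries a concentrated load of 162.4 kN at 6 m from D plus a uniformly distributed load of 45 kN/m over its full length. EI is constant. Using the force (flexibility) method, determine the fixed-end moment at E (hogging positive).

M_E = 608.9 kN·m

Release both end moments; the primary structure is a simply-supported span DE with redundants M_D and M_E.
On the primary (simply-supported) span, the end slopes from the loading are:
  at D: point load 162.4 at a = 6: Pab(L + b)/(6LEI) = 909.4/EI
  at E: point load 162.4 at a = 6: Pab(L + a)/(6LEI) = 1039/EI
  at D: UDL 45: wL³/(24EI) = 1875/EI
  at E: UDL 45: wL³/(24EI) = 1875/EI
  θ_D0 = 2784/EI,  θ_E0 = 2914/EI
Flexibility coefficients: a unit moment at one end gives L/(3EI) there and L/(6EI) at the far end, so f₁₁ = f₂₂ = 3.333/EI and f₁₂ = f₂₁ = 1.667/EI.
Compatibility — zero rotation at each built-in end:
  3.333 M_D + 1.667 M_E = 2784
  1.667 M_D + 3.333 M_E = 2914
Solving the pair gives M_D = 530.9 kN·m and M_E = 608.9 kN·m (hogging).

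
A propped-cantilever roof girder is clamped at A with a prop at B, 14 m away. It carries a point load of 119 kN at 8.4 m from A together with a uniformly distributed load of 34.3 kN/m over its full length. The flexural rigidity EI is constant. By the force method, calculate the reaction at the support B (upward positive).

Remove the prop at B; the released (primary) structure is a cantilever built in at A.
Downward deflection at the released point B due to the loads:
  point load 119 at a = 8.4: Pa²(3L − a)/(6EI) = 47021/EI
  UDL 34.3: wL⁴/(8EI) = 164709/EI
  δ_0 = 211730/EI
Tip deflection under a unit load at B: L³/(3EI) = 914.7/EI.
The prop prevents deflection at B: R_B = δ_0/δ_{BB} = 211730/914.7 = 231.5 kN.

R_B = 231.5 kN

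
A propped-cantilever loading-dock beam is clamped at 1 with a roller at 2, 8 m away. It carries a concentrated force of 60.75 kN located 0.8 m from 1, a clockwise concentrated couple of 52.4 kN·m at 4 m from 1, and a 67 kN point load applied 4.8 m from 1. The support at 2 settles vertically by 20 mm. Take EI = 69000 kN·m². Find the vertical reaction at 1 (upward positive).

R_1 = 98.64 kN

Remove the prop at 2; the released (primary) structure is a cantilever built in at 1.
Downward deflection at the released point 2 due to the loads:
  point load 60.75 at a = 0.8: Pa²(3L − a)/(6EI) = 150.3/EI
  clockwise couple 52.4 at a = 4: M₀a(2L − a)/(2EI) = 1258/EI
  point load 67 at a = 4.8: Pa²(3L − a)/(6EI) = 4940/EI
  δ_0 = 6348/EI
Flexibility coefficient — unit upward force at 2: δ_{22} = L³/(3EI) = 170.7/EI.
With EI = 69000 kN·m²: δ_0 = 0.091996 m and δ_{22} = 0.002473 m/kN.
Compatibility — the beam at 2 must follow the support down by 0.02 m: δ_0 − R_2·δ_{22} = 0.02, so R_2 = (0.091996 − 0.02)/0.002473 = 29.11 kN.
Vertical equilibrium: R_1 = ΣP − R_2 = 127.8 − 29.11 = 98.64 kN.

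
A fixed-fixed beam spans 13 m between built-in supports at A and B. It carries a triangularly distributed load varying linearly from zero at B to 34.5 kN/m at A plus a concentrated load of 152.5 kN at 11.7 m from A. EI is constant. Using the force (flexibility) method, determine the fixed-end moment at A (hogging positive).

M_A = 309.4 kN·m

Take the two fixed-end moments M_A, M_B as redundants; the released structure is the simple span AB.
On the primary (simply-supported) span, the end slopes from the loading are:
  at A: triangular load, peak 34.5: w₀L³/(45EI) = 1684/EI
  at B: triangular load, peak 34.5: 7w₀L³/(360EI) = 1474/EI
  at A: point load 152.5 at a = 11.7: Pab(L + b)/(6LEI) = 425.2/EI
  at B: point load 152.5 at a = 11.7: Pab(L + a)/(6LEI) = 734.5/EI
  θ_A0 = 2110/EI,  θ_B0 = 2208/EI
Flexibility coefficients: a unit moment at one end gives L/(3EI) there and L/(6EI) at the far end, so f₁₁ = f₂₂ = 4.333/EI and f₁₂ = f₂₁ = 2.167/EI.
Compatibility — zero rotation at each built-in end:
  4.333 M_A + 2.167 M_B = 2110
  2.167 M_A + 4.333 M_B = 2208
Solving the pair gives M_A = 309.4 kN·m and M_B = 354.9 kN·m (hogging).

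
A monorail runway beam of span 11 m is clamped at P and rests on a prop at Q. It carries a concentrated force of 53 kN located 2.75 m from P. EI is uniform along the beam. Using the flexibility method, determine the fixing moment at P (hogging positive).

M_P = 95.65 kN·m

Choose R_Q as the redundant. The primary structure is the cantilever fixed at P.
Deflection at Q on the released cantilever, summing each load's contribution:
  point load 53 at a = 2.75: Pa²(3L − a)/(6EI) = 2021/EI
Tip deflection under a unit load at Q: L³/(3EI) = 443.7/EI.
The prop prevents deflection at Q: R_Q = δ_0/δ_{QQ} = 2021/443.7 = 4.555 kN.
Moment equilibrium about P: M_P = Σ(load moments about P) − R_Q·L = 145.8 − 4.555×11 = 95.65 kN·m.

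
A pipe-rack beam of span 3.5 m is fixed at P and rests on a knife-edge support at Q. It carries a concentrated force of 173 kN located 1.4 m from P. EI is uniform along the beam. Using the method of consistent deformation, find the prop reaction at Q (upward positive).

Take the reaction at Q as the redundant and release it; the primary structure is a cantilever fixed at P.
Downward deflection at the released point Q due to the loads:
  point load 173 at a = 1.4: Pa²(3L − a)/(6EI) = 514.3/EI
Flexibility coefficient — unit upward force at Q: δ_{QQ} = L³/(3EI) = 14.29/EI.
The prop prevents deflection at Q: R_Q = δ_0/δ_{QQ} = 514.3/14.29 = 35.98 kN.

R_Q = 35.98 kN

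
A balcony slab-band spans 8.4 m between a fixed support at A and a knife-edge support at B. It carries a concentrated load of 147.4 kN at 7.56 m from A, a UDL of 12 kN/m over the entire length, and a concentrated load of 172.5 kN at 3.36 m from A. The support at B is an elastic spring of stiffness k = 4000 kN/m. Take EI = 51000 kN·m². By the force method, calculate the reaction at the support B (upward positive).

R_B = 187 kN

Take the reaction at B as the redundant and release it; the primary structure is a cantilever fixed at A.
Free-end deflection of the primary structure under the applied loading (downward +):
  point load 147.4 at a = 7.56: Pa²(3L − a)/(6EI) = 24768/EI
  UDL 12: wL⁴/(8EI) = 7468/EI
  point load 172.5 at a = 3.36: Pa²(3L − a)/(6EI) = 7089/EI
  δ_0 = 39325/EI
Tip deflection under a unit load at B: L³/(3EI) = 197.6/EI.
With EI = 51000 kN·m²: δ_0 = 0.77107 m and δ_{BB} = 0.003874 m/kN.
Compatibility — the spring shortens by R_B/k under the reaction it provides: δ_0 − R_B·δ_{BB} = R_B/k. With 1/k = 0.00025 m/kN, R_B = δ_0 / (δ_{BB} + 1/k) = 0.77107 / (0.003874 + 0.00025) = 187 kN.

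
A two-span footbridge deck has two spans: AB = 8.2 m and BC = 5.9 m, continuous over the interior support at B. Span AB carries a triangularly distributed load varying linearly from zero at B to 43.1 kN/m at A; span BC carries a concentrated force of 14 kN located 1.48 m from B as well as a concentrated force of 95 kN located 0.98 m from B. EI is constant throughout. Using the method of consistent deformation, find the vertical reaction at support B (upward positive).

R_B = 187.6 kN

Release continuity at B by inserting a hinge; the redundant is the internal moment M_B. The primary structure is two simply-supported spans AB and BC.
Discontinuity in slope at B on the released structure — sum the simple-span end rotations:
  span AB: triangular load, peak 43.1: 7w₀L³/(360EI) = 462.1/EI
  span BC: point load 14 at a = 1.48: Pab(L + b)/(6LEI) = 26.7/EI
  span BC: point load 95 at a = 0.98: Pab(L + b)/(6LEI) = 140/EI
  relative rotation θ_0 = (462.1 + 166.7)/EI = 628.8/EI
A unit hogging moment at B produces rotation L₁/(3EI) + L₂/(3EI) = 4.7/EI.
Compatibility: M_B·(L₁+L₂)/(3EI) = θ_0, giving M_B = 133.8 kN·m (hogging).
Span AB, ΣM about A with M_B applied at B: R_B^{AB}·8.2 = 483 + 133.8, so R_B^{AB} = 75.22 kN and R_A = 176.7 − 75.22 = 101.5 kN.
Span BC, ΣM about C: R_B^{BC}·5.9 = 529.3 + 133.8, so R_B^{BC} = 112.4 kN and R_C = 109 − 112.4 = -3.384 kN.
R_B = 75.22 + 112.4 = 187.6 kN.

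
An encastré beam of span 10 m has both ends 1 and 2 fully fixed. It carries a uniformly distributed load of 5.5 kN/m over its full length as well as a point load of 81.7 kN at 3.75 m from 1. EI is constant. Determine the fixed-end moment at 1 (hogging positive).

Release both end moments; the primary structure is a simply-supported span 12 with redundants M_1 and M_2.
End rotations of the released simple span under the applied load (×1/EI):
  at 1: UDL 5.5: wL³/(24EI) = 229.2/EI
  at 2: UDL 5.5: wL³/(24EI) = 229.2/EI
  at 1: point load 81.7 at a = 3.75: Pab(L + b)/(6LEI) = 518.6/EI
  at 2: point load 81.7 at a = 3.75: Pab(L + a)/(6LEI) = 438.8/EI
  θ_10 = 747.8/EI,  θ_20 = 668/EI
Flexibility coefficients: a unit moment at one end gives L/(3EI) there and L/(6EI) at the far end, so f₁₁ = f₂₂ = 3.333/EI and f₁₂ = f₂₁ = 1.667/EI.
Compatibility — zero rotation at each built-in end:
  3.333 M_1 + 1.667 M_2 = 747.8
  1.667 M_1 + 3.333 M_2 = 668
Solving the pair gives M_1 = 165.5 kN·m and M_2 = 117.6 kN·m (hogging).

M_1 = 165.5 kN·m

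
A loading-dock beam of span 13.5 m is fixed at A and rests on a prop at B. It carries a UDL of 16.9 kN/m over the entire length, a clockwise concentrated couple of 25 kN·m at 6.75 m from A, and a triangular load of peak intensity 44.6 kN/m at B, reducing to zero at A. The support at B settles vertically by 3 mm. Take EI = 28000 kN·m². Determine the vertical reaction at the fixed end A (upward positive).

R_A = 276.1 kN

Choose R_B as the redundant. The primary structure is the cantilever fixed at A.
Deflection at B on the released cantilever, summing each load's contribution:
  UDL 16.9: wL⁴/(8EI) = 70167/EI
  clockwise couple 25 at a = 6.75: M₀a(2L − a)/(2EI) = 1709/EI
  triangular load, peak 44.6 at the free end: 11w₀L⁴/(120EI) = 135794/EI
  δ_0 = 207670/EI
Flexibility coefficient — unit upward force at B: δ_{BB} = L³/(3EI) = 820.1/EI.
With EI = 28000 kN·m²: δ_0 = 7.4168 m and δ_{BB} = 0.02929 m/kN.
Compatibility — the beam at B must follow the support down by 0.003 m: δ_0 − R_B·δ_{BB} = 0.003, so R_B = (7.4168 − 0.003)/0.02929 = 253.1 kN.
Vertical equilibrium: R_A = ΣP − R_B = 529.2 − 253.1 = 276.1 kN.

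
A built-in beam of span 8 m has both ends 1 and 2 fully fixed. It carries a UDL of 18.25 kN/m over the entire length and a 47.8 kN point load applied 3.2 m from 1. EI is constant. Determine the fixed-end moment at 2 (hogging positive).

M_2 = 134 kN·m

Take the two fixed-end moments M_1, M_2 as redundants; the released structure is the simple span 12.
Simple-span end rotations at 1 and 2 under the given loads:
  at 1: UDL 18.25: wL³/(24EI) = 389.3/EI
  at 2: UDL 18.25: wL³/(24EI) = 389.3/EI
  at 1: point load 47.8 at a = 3.2: Pab(L + b)/(6LEI) = 195.8/EI
  at 2: point load 47.8 at a = 3.2: Pab(L + a)/(6LEI) = 171.3/EI
  θ_10 = 585.1/EI,  θ_20 = 560.6/EI
Flexibility coefficients: a unit moment at one end gives L/(3EI) there and L/(6EI) at the far end, so f₁₁ = f₂₂ = 2.667/EI and f₁₂ = f₂₁ = 1.333/EI.
Compatibility — zero rotation at each built-in end:
  2.667 M_1 + 1.333 M_2 = 585.1
  1.333 M_1 + 2.667 M_2 = 560.6
Solving the pair gives M_1 = 152.4 kN·m and M_2 = 134 kN·m (hogging).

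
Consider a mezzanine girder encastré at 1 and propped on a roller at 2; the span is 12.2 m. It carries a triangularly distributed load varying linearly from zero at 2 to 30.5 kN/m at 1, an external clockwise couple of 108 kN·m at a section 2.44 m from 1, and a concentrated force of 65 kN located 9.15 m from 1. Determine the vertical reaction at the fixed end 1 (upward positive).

Take the reaction at 2 as the redundant and release it; the primary structure is a cantilever fixed at 1.
Primary-structure tip deflection at 2 by superposition:
  triangular load, peak 30.5 at the fixed end: w₀L⁴/(30EI) = 22523/EI
  clockwise couple 108 at a = 2.44: M₀a(2L − a)/(2EI) = 2893/EI
  point load 65 at a = 9.15: Pa²(3L − a)/(6EI) = 24897/EI
  δ_0 = 50313/EI
Flexibility coefficient — unit upward force at 2: δ_{22} = L³/(3EI) = 605.3/EI.
Compatibility at 2: δ_0 − R_2·δ_{22} = 0, so R_2 = 50313/605.3 = 83.12 kN.
Vertical equilibrium: R_1 = ΣP − R_2 = 251.1 − 83.12 = 167.9 kN.

R_1 = 167.9 kN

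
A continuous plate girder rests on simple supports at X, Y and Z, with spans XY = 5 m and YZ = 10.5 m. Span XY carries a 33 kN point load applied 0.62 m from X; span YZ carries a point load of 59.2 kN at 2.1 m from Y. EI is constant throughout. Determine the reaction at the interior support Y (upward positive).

Take M_Y as the redundant. Released structure: two simple spans XY and YZ with a hinge at Y.
Rotations at Y on the released spans (each span's end-slope, ×1/EI):
  span XY: point load 33 at a = 0.62: Pab(L + a)/(6LEI) = 16.79/EI
  span YZ: point load 59.2 at a = 2.1: Pab(L + b)/(6LEI) = 313.3/EI
  relative rotation θ_0 = (16.79 + 313.3)/EI = 330.1/EI
A unit hogging moment at Y produces rotation L₁/(3EI) + L₂/(3EI) = 5.167/EI.
Compatibility: M_Y·(L₁+L₂)/(3EI) = θ_0, giving M_Y = 63.89 kN·m (hogging).
Span XY, ΣM about X with M_Y applied at Y: R_Y^{XY}·5 = 20.46 + 63.89, so R_Y^{XY} = 16.87 kN and R_X = 33 − 16.87 = 16.13 kN.
Span YZ, ΣM about Z: R_Y^{YZ}·10.5 = 497.3 + 63.89, so R_Y^{YZ} = 53.44 kN and R_Z = 59.2 − 53.44 = 5.756 kN.
R_Y = 16.87 + 53.44 = 70.31 kN.

R_Y = 70.31 kN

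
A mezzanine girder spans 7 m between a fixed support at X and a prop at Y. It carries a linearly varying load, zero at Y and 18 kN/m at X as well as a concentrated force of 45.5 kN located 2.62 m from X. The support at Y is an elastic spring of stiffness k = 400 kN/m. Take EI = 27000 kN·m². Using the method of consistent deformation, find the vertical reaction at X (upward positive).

Release the roller at Y. Primary structure: cantilever fixed at X.
Free-end deflection of the primary structure under the applied loading (downward +):
  triangular load, peak 18 at the fixed end: w₀L⁴/(30EI) = 1441/EI
  point load 45.5 at a = 2.62: Pa²(3L − a)/(6EI) = 956.8/EI
  δ_0 = 2397/EI
Flexibility coefficient — unit upward force at Y: δ_{YY} = L³/(3EI) = 114.3/EI.
With EI = 27000 kN·m²: δ_0 = 0.088792 m and δ_{YY} = 0.004235 m/kN.
Compatibility — the spring shortens by R_Y/k under the reaction it provides: δ_0 − R_Y·δ_{YY} = R_Y/k. With 1/k = 0.0025 m/kN, R_Y = δ_0 / (δ_{YY} + 1/k) = 0.088792 / (0.004235 + 0.0025) = 13.18 kN.
Vertical equilibrium: R_X = ΣP − R_Y = 108.5 − 13.18 = 95.32 kN.

R_X = 95.32 kN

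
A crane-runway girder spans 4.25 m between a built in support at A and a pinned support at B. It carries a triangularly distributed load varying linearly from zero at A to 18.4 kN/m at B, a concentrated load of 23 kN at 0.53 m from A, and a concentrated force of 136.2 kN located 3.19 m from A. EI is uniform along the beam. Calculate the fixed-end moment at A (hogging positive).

Take the reaction at B as the redundant and release it; the primary structure is a cantilever fixed at A.
Primary-structure tip deflection at B by superposition:
  triangular load, peak 18.4 at the free end: 11w₀L⁴/(120EI) = 550.3/EI
  point load 23 at a = 0.53: Pa²(3L − a)/(6EI) = 13.16/EI
  point load 136.2 at a = 3.19: Pa²(3L − a)/(6EI) = 2208/EI
  δ_0 = 2772/EI
Tip deflection under a unit load at B: L³/(3EI) = 25.59/EI.
The prop prevents deflection at B: R_B = δ_0/δ_{BB} = 2772/25.59 = 108.3 kN.
Moment equilibrium about A: M_A = Σ(load moments about A) − R_B·L = 557.5 − 108.3×4.25 = 97.09 kN·m.

M_A = 97.09 kN·m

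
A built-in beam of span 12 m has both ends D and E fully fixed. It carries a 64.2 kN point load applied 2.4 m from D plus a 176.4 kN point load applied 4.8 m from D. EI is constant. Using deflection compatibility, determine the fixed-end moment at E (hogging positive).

Release both end moments; the primary structure is a simply-supported span DE with redundants M_D and M_E.
End rotations of the released simple span under the applied load (×1/EI):
  at D: point load 64.2 at a = 2.4: Pab(L + b)/(6LEI) = 443.8/EI
  at E: point load 64.2 at a = 2.4: Pab(L + a)/(6LEI) = 295.8/EI
  at D: point load 176.4 at a = 4.8: Pab(L + b)/(6LEI) = 1626/EI
  at E: point load 176.4 at a = 4.8: Pab(L + a)/(6LEI) = 1422/EI
  θ_D0 = 2069/EI,  θ_E0 = 1718/EI
Flexibility coefficients: a unit moment at one end gives L/(3EI) there and L/(6EI) at the far end, so f₁₁ = f₂₂ = 4/EI and f₁₂ = f₂₁ = 2/EI.
Compatibility — zero rotation at each built-in end:
  4 M_D + 2 M_E = 2069
  2 M_D + 4 M_E = 1718
Solving the pair gives M_D = 403.4 kN·m and M_E = 227.9 kN·m (hogging).

M_E = 227.9 kN·m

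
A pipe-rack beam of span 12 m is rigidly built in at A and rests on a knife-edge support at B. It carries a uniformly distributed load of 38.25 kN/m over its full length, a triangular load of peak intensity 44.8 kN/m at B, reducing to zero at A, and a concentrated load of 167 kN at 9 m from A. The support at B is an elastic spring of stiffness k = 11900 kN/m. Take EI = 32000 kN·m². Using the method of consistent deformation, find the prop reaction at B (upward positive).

R_B = 423.7 kN

Take the reaction at B as the redundant and release it; the primary structure is a cantilever fixed at A.
Downward deflection at the released point B due to the loads:
  UDL 38.25: wL⁴/(8EI) = 99144/EI
  triangular load, peak 44.8 at the free end: 11w₀L⁴/(120EI) = 85156/EI
  point load 167 at a = 9: Pa²(3L − a)/(6EI) = 60872/EI
  δ_0 = 245171/EI
Tip deflection under a unit load at B: L³/(3EI) = 576/EI.
With EI = 32000 kN·m²: δ_0 = 7.6616 m and δ_{BB} = 0.018 m/kN.
Compatibility — the spring shortens by R_B/k under the reaction it provides: δ_0 − R_B·δ_{BB} = R_B/k. With 1/k = 0.000084 m/kN, R_B = δ_0 / (δ_{BB} + 1/k) = 7.6616 / (0.018 + 0.000084) = 423.7 kN.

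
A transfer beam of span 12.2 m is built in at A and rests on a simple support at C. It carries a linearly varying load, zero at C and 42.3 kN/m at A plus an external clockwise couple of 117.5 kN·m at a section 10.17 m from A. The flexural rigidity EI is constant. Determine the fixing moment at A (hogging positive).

M_A = 365.9 kN·m

Take the reaction at C as the redundant and release it; the primary structure is a cantilever fixed at A.
Primary-structure tip deflection at C by superposition:
  triangular load, peak 42.3 at the fixed end: w₀L⁴/(30EI) = 31236/EI
  clockwise couple 117.5 at a = 10.17: M₀a(2L − a)/(2EI) = 8502/EI
  δ_0 = 39738/EI
Tip deflection under a unit load at C: L³/(3EI) = 605.3/EI.
Compatibility at C: δ_0 − R_C·δ_{CC} = 0, so R_C = 39738/605.3 = 65.65 kN.
Moment equilibrium about A: M_A = Σ(load moments about A) − R_C·L = 1167 − 65.65×12.2 = 365.9 kN·m.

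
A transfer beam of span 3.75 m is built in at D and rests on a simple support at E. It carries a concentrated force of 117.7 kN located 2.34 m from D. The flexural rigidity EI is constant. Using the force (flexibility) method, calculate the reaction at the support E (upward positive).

R_E = 54.45 kN

Choose R_E as the redundant. The primary structure is the cantilever fixed at D.
Free-end deflection of the primary structure under the applied loading (downward +):
  point load 117.7 at a = 2.34: Pa²(3L − a)/(6EI) = 957.1/EI
Tip deflection under a unit load at E: L³/(3EI) = 17.58/EI.
The prop prevents deflection at E: R_E = δ_0/δ_{EE} = 957.1/17.58 = 54.45 kN.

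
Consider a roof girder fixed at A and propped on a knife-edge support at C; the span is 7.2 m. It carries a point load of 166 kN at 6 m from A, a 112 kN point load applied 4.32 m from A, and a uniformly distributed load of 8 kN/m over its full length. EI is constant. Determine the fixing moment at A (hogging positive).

M_A = 284.1 kN·m

Choose R_C as the redundant. The primary structure is the cantilever fixed at A.
Downward deflection at the released point C due to the loads:
  point load 166 at a = 6: Pa²(3L − a)/(6EI) = 15538/EI
  point load 112 at a = 4.32: Pa²(3L − a)/(6EI) = 6020/EI
  UDL 8: wL⁴/(8EI) = 2687/EI
  δ_0 = 24245/EI
Tip deflection under a unit load at C: L³/(3EI) = 124.4/EI.
Compatibility at C: δ_0 − R_C·δ_{CC} = 0, so R_C = 24245/124.4 = 194.9 kN.
Moment equilibrium about A: M_A = Σ(load moments about A) − R_C·L = 1687 − 194.9×7.2 = 284.1 kN·m.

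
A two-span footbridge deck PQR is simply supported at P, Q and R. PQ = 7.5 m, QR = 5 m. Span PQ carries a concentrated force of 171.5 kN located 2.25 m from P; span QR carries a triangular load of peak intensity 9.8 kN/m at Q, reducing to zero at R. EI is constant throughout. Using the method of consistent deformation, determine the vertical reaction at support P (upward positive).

R_P = 105.1 kN

Release continuity at Q by inserting a hinge; the redundant is the internal moment M_Q. The primary structure is two simply-supported spans PQ and QR.
End slopes at the hinge Q, treating each span as simply supported:
  span PQ: point load 171.5 at a = 2.25: Pab(L + a)/(6LEI) = 438.9/EI
  span QR: triangular load, peak 9.8: w₀L³/(45EI) = 27.22/EI
  relative rotation θ_0 = (438.9 + 27.22)/EI = 466.2/EI
A unit hogging moment at Q produces rotation L₁/(3EI) + L₂/(3EI) = 4.167/EI.
Compatibility: M_Q·(L₁+L₂)/(3EI) = θ_0, giving M_Q = 111.9 kN·m (hogging).
Span PQ, ΣM about P with M_Q applied at Q: R_Q^{PQ}·7.5 = 385.9 + 111.9, so R_Q^{PQ} = 66.37 kN and R_P = 171.5 − 66.37 = 105.1 kN.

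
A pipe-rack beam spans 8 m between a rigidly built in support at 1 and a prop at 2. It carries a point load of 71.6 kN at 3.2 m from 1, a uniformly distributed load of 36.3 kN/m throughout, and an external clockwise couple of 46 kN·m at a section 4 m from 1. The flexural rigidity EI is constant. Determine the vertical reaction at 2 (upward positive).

Take the reaction at 2 as the redundant and release it; the primary structure is a cantilever fixed at 1.
Downward deflection at the released point 2 due to the loads:
  point load 71.6 at a = 3.2: Pa²(3L − a)/(6EI) = 2542/EI
  UDL 36.3: wL⁴/(8EI) = 18586/EI
  clockwise couple 46 at a = 4: M₀a(2L − a)/(2EI) = 1104/EI
  δ_0 = 22231/EI
Flexibility coefficient — unit upward force at 2: δ_{22} = L³/(3EI) = 170.7/EI.
The prop prevents deflection at 2: R_2 = δ_0/δ_{22} = 22231/170.7 = 130.3 kN.

R_2 = 130.3 kN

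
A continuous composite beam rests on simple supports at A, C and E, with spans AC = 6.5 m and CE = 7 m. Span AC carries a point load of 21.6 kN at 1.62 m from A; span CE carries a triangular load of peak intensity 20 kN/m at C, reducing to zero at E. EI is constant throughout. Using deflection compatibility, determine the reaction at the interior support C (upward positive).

R_C = 64.45 kN

Take M_C as the redundant. Released structure: two simple spans AC and CE with a hinge at C.
Rotations at C on the released spans (each span's end-slope, ×1/EI):
  span AC: point load 21.6 at a = 1.62: Pab(L + a)/(6LEI) = 35.55/EI
  span CE: triangular load, peak 20: w₀L³/(45EI) = 152.4/EI
  relative rotation θ_0 = (35.55 + 152.4)/EI = 188/EI
A unit hogging moment at C produces rotation L₁/(3EI) + L₂/(3EI) = 4.5/EI.
Slope continuity at C: θ_0 = M_C·4.5/EI, so M_C = 188/4.5 = 41.78 kN·m (hogging).
Span AC, ΣM about A with M_C applied at C: R_C^{AC}·6.5 = 34.99 + 41.78, so R_C^{AC} = 11.81 kN and R_A = 21.6 − 11.81 = 9.789 kN.
Span CE, ΣM about E: R_C^{CE}·7 = 326.7 + 41.78, so R_C^{CE} = 52.63 kN and R_E = 70 − 52.63 = 17.37 kN.
R_C = 11.81 + 52.63 = 64.45 kN.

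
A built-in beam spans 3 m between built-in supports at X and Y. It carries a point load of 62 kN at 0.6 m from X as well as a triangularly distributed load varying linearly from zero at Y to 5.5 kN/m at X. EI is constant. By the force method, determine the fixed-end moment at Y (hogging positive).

M_Y = 7.602 kN·m

Release both end moments; the primary structure is a simply-supported span XY with redundants M_X and M_Y.
End rotations of the released simple span under the applied load (×1/EI):
  at X: point load 62 at a = 0.6: Pab(L + b)/(6LEI) = 26.78/EI
  at Y: point load 62 at a = 0.6: Pab(L + a)/(6LEI) = 17.86/EI
  at X: triangular load, peak 5.5: w₀L³/(45EI) = 3.3/EI
  at Y: triangular load, peak 5.5: 7w₀L³/(360EI) = 2.888/EI
  θ_X0 = 30.08/EI,  θ_Y0 = 20.74/EI
Flexibility coefficients: a unit moment at one end gives L/(3EI) there and L/(6EI) at the far end, so f₁₁ = f₂₂ = 1/EI and f₁₂ = f₂₁ = 0.5/EI.
Compatibility — zero rotation at each built-in end:
  1 M_X + 0.5 M_Y = 30.08
  0.5 M_X + 1 M_Y = 20.74
Solving the pair gives M_X = 26.28 kN·m and M_Y = 7.602 kN·m (hogging).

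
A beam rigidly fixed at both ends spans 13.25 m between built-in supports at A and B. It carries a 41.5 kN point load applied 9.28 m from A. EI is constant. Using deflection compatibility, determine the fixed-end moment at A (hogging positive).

Release both end moments; the primary structure is a simply-supported span AB with redundants M_A and M_B.
Simple-span end rotations at A and B under the given loads:
  at A: point load 41.5 at a = 9.28: Pab(L + b)/(6LEI) = 331.2/EI
  at B: point load 41.5 at a = 9.28: Pab(L + a)/(6LEI) = 433.3/EI
  θ_A0 = 331.2/EI,  θ_B0 = 433.3/EI
Flexibility coefficients: a unit moment at one end gives L/(3EI) there and L/(6EI) at the far end, so f₁₁ = f₂₂ = 4.417/EI and f₁₂ = f₂₁ = 2.208/EI.
Compatibility — zero rotation at each built-in end:
  4.417 M_A + 2.208 M_B = 331.2
  2.208 M_A + 4.417 M_B = 433.3
Solving the pair gives M_A = 34.57 kN·m and M_B = 80.82 kN·m (hogging).

M_A = 34.57 kN·m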